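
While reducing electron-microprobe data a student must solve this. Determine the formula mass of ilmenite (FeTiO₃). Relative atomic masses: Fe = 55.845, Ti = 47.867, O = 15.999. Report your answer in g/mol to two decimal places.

151.71 g/mol

Fe: 1 × 55.845 = 55.8450
Ti: 1 × 47.867 = 47.8670
O: 3 × 15.999 = 47.9970
Summing the contributions gives the formula mass.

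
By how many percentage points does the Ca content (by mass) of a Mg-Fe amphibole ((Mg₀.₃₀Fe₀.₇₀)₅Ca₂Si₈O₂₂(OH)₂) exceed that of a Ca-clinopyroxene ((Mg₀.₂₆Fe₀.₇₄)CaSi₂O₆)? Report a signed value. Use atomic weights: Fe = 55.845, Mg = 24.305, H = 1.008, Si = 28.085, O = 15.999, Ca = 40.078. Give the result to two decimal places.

-8.02 percentage points

Ca in (Mg₀.₃₀Fe₀.₇₀)₅Ca₂Si₈O₂₂(OH)₂: molar mass 922.743 g/mol; 2×40.078 = 80.156 g → 8.69 wt%.
Ca in (Mg₀.₂₆Fe₀.₇₄)CaSi₂O₆: molar mass 239.887 g/mol; 1×40.078 = 40.078 g → 16.71 wt%.
Difference = 8.69 − 16.71 = -8.02 percentage points.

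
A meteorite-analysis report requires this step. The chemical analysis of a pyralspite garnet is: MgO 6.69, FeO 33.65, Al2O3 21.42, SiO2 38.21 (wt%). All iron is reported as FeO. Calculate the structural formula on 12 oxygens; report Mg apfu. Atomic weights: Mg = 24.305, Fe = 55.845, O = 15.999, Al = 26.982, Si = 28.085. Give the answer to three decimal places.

MgO (M=40.304): mol = 0.16599; Mg = 0.16599, O = 0.16599.
FeO (M=71.844): mol = 0.46838; Fe = 0.46838, O = 0.46838.
Al2O3 (M=101.961): mol = 0.21008; Al = 0.42016, O = 0.63024.
SiO2 (M=60.083): mol = 0.63595; Si = 0.63595, O = 1.27190.
ΣO = 2.53651; factor = 12/ΣO = 4.73091.
Mg apfu = 0.16599 × 4.73091 = 0.785.

0.785 Mg apfu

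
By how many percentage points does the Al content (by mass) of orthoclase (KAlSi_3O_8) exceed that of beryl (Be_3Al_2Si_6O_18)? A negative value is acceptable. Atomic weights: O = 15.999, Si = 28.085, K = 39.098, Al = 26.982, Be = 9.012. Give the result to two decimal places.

-0.35 percentage points

M(KAlSi_3O_8) = 278.327 g/mol, so wt% Al = 26.982/278.327 × 100 = 9.69%.
M(Be_3Al_2Si_6O_18) = 537.492 g/mol, so wt% Al = 53.964/537.492 × 100 = 10.04%.
9.69 − 10.04 = -0.35 pp.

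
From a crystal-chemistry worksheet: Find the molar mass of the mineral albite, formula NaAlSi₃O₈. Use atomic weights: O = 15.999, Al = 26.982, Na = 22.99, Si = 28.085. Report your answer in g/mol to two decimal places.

The formula mass is the sum 1(22.99) + 1(26.982) + 3(28.085) + 8(15.999).

262.22 g/mol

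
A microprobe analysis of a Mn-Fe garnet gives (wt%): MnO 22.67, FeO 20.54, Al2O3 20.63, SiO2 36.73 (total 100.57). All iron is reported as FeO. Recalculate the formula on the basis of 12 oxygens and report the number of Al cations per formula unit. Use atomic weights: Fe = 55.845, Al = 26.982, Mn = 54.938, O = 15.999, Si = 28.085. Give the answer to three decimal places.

MnO (M=70.937): mol = 0.31958; Mn = 0.31958, O = 0.31958.
FeO (M=71.844): mol = 0.28590; Fe = 0.28590, O = 0.28590.
Al2O3 (M=101.961): mol = 0.20233; Al = 0.40466, O = 0.60699.
SiO2 (M=60.083): mol = 0.61132; Si = 0.61132, O = 1.22264.
ΣO = 2.43511; factor = 12/ΣO = 4.92791.
Al apfu = 0.40466 × 4.92791 = 1.994.

1.994 Al apfu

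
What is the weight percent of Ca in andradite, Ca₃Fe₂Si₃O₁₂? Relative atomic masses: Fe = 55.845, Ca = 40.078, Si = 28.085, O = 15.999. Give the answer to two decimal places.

M(Ca₃Fe₂Si₃O₁₂) = 508.167 g/mol.
Ca contributes 3 × 40.078 = 120.234 g per mole.
120.234/508.167 = 0.2366 → 23.66%.

23.66 weight percent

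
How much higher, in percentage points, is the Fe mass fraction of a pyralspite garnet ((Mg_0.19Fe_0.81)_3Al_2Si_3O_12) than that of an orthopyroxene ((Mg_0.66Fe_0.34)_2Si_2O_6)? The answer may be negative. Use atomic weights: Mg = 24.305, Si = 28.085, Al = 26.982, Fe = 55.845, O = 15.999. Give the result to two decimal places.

First mineral: 135.703 g Fe in 479.764 g formula = 28.29 wt% Fe.
Second mineral: 37.975 g Fe in 222.221 g formula = 17.09 wt% Fe.
28.29% − 17.09% gives a difference of 11.20 percentage points.

11.20 percentage points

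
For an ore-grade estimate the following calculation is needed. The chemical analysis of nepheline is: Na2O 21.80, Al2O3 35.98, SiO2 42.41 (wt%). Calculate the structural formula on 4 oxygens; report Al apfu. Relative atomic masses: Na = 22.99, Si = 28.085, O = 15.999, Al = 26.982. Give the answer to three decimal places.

1.000 Al apfu

Na2O (M=61.979): mol = 0.35173; Na = 0.70346, O = 0.35173.
Al2O3 (M=101.961): mol = 0.35288; Al = 0.70576, O = 1.05864.
SiO2 (M=60.083): mol = 0.70586; Si = 0.70586, O = 1.41172.
ΣO = 2.82209; factor = 4/ΣO = 1.41739.
Al apfu = 0.70576 × 1.41739 = 1.000.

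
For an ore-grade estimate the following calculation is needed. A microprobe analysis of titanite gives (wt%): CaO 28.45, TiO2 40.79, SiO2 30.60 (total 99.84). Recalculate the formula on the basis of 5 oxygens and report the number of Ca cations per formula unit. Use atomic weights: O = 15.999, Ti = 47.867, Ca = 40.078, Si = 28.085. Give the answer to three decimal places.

CaO (M=56.077): mol = 0.50734; Ca = 0.50734, O = 0.50734.
TiO2 (M=79.865): mol = 0.51074; Ti = 0.51074, O = 1.02148.
SiO2 (M=60.083): mol = 0.50930; Si = 0.50930, O = 1.01860.
ΣO = 2.54742; factor = 5/ΣO = 1.96277.
Ca apfu = 0.50734 × 1.96277 = 0.996.

0.996 Ca apfu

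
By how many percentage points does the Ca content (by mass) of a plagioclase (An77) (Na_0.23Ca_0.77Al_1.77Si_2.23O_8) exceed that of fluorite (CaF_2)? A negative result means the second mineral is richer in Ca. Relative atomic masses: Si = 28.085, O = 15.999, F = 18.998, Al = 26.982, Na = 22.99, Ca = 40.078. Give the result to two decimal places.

-40.09 percentage points

First mineral: 30.860 g Ca in 274.527 g formula = 11.24 wt% Ca.
Second mineral: 40.078 g Ca in 78.074 g formula = 51.33 wt% Ca.
11.24% − 51.33% gives a difference of -40.09 percentage points.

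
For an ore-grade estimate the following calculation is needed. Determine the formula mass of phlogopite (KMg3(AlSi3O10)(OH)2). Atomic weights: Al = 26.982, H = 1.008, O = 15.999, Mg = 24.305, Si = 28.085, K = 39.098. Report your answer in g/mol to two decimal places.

The formula mass is the sum 1×39.098 + 3×24.305 + 1×26.982 + 3×28.085 + 12×15.999 + 2×1.008.

417.25 g/mol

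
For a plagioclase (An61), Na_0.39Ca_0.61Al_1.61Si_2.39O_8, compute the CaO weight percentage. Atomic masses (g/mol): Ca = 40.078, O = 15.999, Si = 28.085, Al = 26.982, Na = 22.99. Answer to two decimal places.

12.58 wt%

Formula mass = 271.970 g/mol.
0.61 Ca → 0.6100 mol CaO per formula unit; M(CaO) = 56.077, so CaO mass = 34.207 g.
34.207/271.970 × 100 = 12.58 wt%.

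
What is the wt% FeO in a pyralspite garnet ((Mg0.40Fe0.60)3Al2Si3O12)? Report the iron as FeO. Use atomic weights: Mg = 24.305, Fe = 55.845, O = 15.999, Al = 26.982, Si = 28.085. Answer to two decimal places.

M((Mg0.40Fe0.60)3Al2Si3O12) = 459.894 g/mol; M(FeO) = 71.844 g/mol.
Moles FeO per formula unit = 1.80 Fe ÷ 1 = 1.8000.
FeO fraction = (1.8000 × 71.844) / 459.894 = 129.319/459.894 = 0.2812.

28.12 wt%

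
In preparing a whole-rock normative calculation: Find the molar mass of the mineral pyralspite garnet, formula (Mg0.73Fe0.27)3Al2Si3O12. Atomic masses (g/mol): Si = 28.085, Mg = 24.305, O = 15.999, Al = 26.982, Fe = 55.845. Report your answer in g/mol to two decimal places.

The formula mass is the sum 2.19(24.305) + 0.81(55.845) + 2(26.982) + 3(28.085) + 12(15.999).

428.67 g/mol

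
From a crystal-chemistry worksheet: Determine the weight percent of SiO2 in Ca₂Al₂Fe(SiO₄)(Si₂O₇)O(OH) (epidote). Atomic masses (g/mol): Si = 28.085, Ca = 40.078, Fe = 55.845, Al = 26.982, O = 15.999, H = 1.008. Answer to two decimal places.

37.30 wt%

Molar mass of Ca₂Al₂Fe(SiO₄)(Si₂O₇)O(OH) = 2·40.078 + 2·26.982 + 1·55.845 + 3·28.085 + 13·15.999 + 1·1.008 = 483.215 g/mol.
Each formula unit contains 3 Si, equivalent to 3/1 = 3.0000 mol SiO2.
M(SiO2) = 1×28.085 + 2×15.999 = 60.083 g/mol.
Mass of SiO2 per formula unit = 3.0000 × 60.083 = 180.249 g.
SiO2 wt% = 180.249 / 483.215 × 100 = 37.30%.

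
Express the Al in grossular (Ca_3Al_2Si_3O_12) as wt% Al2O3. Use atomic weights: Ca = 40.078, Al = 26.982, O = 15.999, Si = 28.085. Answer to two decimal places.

22.64 wt%

M(Ca_3Al_2Si_3O_12) = 450.441 g/mol; M(Al2O3) = 101.961 g/mol.
Moles Al2O3 per formula unit = 2 Al ÷ 2 = 1.0000.
Al2O3 fraction = (1.0000 × 101.961) / 450.441 = 101.961/450.441 = 0.2264.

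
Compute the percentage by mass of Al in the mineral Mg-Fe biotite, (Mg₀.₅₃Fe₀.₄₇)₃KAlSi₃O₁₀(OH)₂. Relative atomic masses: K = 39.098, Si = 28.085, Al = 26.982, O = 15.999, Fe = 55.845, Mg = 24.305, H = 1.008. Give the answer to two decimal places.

M((Mg₀.₅₃Fe₀.₄₇)₃KAlSi₃O₁₀(OH)₂) = 461.725 g/mol.
Al contributes 1 × 26.982 = 26.982 g per mole.
26.982/461.725 = 0.0584 → 5.84%.

5.84 weight percent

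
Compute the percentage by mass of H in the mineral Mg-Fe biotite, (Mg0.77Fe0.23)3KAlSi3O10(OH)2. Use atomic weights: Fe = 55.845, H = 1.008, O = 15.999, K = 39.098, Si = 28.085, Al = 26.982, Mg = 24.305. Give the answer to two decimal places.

0.46 wt%

Formula mass = 2.31·24.305 + 0.69·55.845 + 1·39.098 + 1·26.982 + 3·28.085 + 12·15.999 + 2·1.008 = 439.017 g/mol, of which 2.016 g is H.
So H makes up 2.016/439.017 = 0.0046 of the mass, i.e. 0.46%.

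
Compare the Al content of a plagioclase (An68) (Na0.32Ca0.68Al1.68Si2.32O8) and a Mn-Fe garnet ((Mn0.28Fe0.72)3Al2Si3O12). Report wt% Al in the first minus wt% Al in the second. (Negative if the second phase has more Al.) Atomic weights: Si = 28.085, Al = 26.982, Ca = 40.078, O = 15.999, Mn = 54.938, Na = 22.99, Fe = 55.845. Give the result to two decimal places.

M(Na0.32Ca0.68Al1.68Si2.32O8) = 273.089 g/mol, so wt% Al = 45.330/273.089 × 100 = 16.60%.
M((Mn0.28Fe0.72)3Al2Si3O12) = 496.980 g/mol, so wt% Al = 53.964/496.980 × 100 = 10.86%.
16.60 − 10.86 = 5.74 pp.

5.74 percentage points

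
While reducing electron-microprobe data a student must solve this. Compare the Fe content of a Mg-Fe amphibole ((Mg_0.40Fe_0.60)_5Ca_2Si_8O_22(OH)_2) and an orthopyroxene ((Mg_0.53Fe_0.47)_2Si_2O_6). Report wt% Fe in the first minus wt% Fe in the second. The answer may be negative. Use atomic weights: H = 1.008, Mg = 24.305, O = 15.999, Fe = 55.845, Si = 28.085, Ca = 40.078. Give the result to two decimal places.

-4.31 percentage points

First mineral: 167.535 g Fe in 906.973 g formula = 18.47 wt% Fe.
Second mineral: 52.494 g Fe in 230.422 g formula = 22.78 wt% Fe.
18.47% − 22.78% gives a difference of -4.31 percentage points.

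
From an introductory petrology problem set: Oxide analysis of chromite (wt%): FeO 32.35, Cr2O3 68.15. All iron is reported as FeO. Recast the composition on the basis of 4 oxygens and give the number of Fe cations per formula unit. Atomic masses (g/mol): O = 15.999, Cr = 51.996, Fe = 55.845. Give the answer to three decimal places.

1.003 Fe apfu

FeO (M=71.844): mol = 0.45028; Fe = 0.45028, O = 0.45028.
Cr2O3 (M=151.989): mol = 0.44839; Cr = 0.89678, O = 1.34517.
ΣO = 1.79545; factor = 4/ΣO = 2.22785.
Fe apfu = 0.45028 × 2.22785 = 1.003.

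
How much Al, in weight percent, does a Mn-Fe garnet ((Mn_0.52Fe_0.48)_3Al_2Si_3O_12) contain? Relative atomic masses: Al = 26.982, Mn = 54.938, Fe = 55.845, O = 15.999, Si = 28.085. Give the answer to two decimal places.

10.87 weight percent

Molar mass of (Mn_0.52Fe_0.48)_3Al_2Si_3O_12: 1.56·54.938 + 1.44·55.845 + 2·26.982 + 3·28.085 + 12·15.999 = 496.327 g/mol.
Mass of Al per formula unit: 2 × 26.982 = 53.964 g.
Weight fraction Al = 53.964 / 496.327 = 0.1087.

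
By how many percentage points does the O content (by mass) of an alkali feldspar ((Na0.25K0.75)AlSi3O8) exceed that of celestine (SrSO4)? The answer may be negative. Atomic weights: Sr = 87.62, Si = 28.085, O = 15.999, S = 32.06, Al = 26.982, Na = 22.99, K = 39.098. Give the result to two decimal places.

First mineral: 127.992 g O in 274.300 g formula = 46.66 wt% O.
Second mineral: 63.996 g O in 183.676 g formula = 34.84 wt% O.
46.66% − 34.84% gives a difference of 11.82 percentage points.

11.82 percentage points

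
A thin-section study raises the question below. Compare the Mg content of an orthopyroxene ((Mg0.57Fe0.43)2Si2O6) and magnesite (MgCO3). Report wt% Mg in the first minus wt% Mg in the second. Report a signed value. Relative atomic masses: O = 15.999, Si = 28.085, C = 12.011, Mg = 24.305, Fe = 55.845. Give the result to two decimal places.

M((Mg0.57Fe0.43)2Si2O6) = 227.898 g/mol, so wt% Mg = 27.708/227.898 × 100 = 12.16%.
M(MgCO3) = 84.313 g/mol, so wt% Mg = 24.305/84.313 × 100 = 28.83%.
12.16 − 28.83 = -16.67 pp.

-16.67 percentage points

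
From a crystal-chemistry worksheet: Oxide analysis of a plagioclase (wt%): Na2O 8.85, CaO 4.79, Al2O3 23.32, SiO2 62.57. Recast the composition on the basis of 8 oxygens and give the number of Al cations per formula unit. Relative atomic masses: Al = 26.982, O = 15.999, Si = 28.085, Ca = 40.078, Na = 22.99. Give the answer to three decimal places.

8.85 wt% Na2O ÷ 61.979 g/mol = 0.14279 mol, giving 0.28558 Na and 0.14279 O.
4.79 wt% CaO ÷ 56.077 g/mol = 0.08542 mol, giving 0.08542 Ca and 0.08542 O.
23.32 wt% Al2O3 ÷ 101.961 g/mol = 0.22871 mol, giving 0.45742 Al and 0.68613 O.
62.57 wt% SiO2 ÷ 60.083 g/mol = 1.04139 mol, giving 1.04139 Si and 2.08278 O.
Oxygen sums to 2.99712; scaling by 8/2.99712 = 2.66923 puts the formula on 8 O.
Al: 0.45742 × 2.66923 = 1.221 atoms per formula unit.

1.221 Al apfu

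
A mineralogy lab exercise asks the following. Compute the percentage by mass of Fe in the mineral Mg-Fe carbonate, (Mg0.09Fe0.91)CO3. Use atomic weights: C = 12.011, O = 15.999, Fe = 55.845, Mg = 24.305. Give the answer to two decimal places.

Formula mass = 0.09*24.305 + 0.91*55.845 + 1*12.011 + 3*15.999 = 113.014 g/mol, of which 50.819 g is Fe.
So Fe makes up 50.819/113.014 = 0.4497 of the mass, i.e. 44.97%.

44.97 mass %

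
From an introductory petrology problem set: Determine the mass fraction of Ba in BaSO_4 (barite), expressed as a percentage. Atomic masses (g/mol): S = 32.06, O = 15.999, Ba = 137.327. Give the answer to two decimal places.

Formula mass = 1·137.327 + 1·32.06 + 4·15.999 = 233.383 g/mol, of which 137.327 g is Ba.
So Ba makes up 137.327/233.383 = 0.5884 of the mass, i.e. 58.84%.

58.84 mass %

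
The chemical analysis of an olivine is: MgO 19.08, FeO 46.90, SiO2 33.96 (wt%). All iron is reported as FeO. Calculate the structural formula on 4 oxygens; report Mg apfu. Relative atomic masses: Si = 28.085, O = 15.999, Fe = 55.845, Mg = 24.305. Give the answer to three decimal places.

0.839 Mg apfu

MgO (M=40.304): mol = 0.47340; Mg = 0.47340, O = 0.47340.
FeO (M=71.844): mol = 0.65280; Fe = 0.65280, O = 0.65280.
SiO2 (M=60.083): mol = 0.56522; Si = 0.56522, O = 1.13044.
ΣO = 2.25664; factor = 4/ΣO = 1.77255.
Mg apfu = 0.47340 × 1.77255 = 0.839.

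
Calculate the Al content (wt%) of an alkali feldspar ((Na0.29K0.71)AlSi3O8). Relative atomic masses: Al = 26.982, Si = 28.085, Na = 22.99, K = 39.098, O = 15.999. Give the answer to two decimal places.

9.86 wt%

Molar mass of (Na0.29K0.71)AlSi3O8: 0.29·22.99 + 0.71·39.098 + 1·26.982 + 3·28.085 + 8·15.999 = 273.656 g/mol.
Mass of Al per formula unit: 1 × 26.982 = 26.982 g.
Weight fraction Al = 26.982 / 273.656 = 0.0986.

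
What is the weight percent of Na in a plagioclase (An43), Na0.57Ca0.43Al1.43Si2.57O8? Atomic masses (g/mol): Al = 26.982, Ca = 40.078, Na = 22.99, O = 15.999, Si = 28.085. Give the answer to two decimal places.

4.87 mass %

Molar mass of Na0.57Ca0.43Al1.43Si2.57O8: 0.57*22.99 + 0.43*40.078 + 1.43*26.982 + 2.57*28.085 + 8*15.999 = 269.093 g/mol.
Mass of Na per formula unit: 0.57 × 22.99 = 13.104 g.
Weight fraction Na = 13.104 / 269.093 = 0.0487.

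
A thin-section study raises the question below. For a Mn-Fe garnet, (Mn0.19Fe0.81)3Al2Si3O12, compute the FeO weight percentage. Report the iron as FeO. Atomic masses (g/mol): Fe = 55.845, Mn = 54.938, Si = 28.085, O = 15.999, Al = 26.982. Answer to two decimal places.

Molar mass of (Mn0.19Fe0.81)3Al2Si3O12 = 0.57*54.938 + 2.43*55.845 + 2*26.982 + 3*28.085 + 12*15.999 = 497.225 g/mol.
Each formula unit contains 2.43 Fe, equivalent to 2.43/1 = 2.4300 mol FeO.
M(FeO) = 1×55.845 + 1×15.999 = 71.844 g/mol.
Mass of FeO per formula unit = 2.4300 × 71.844 = 174.581 g.
FeO wt% = 174.581 / 497.225 × 100 = 35.11%.

35.11 wt%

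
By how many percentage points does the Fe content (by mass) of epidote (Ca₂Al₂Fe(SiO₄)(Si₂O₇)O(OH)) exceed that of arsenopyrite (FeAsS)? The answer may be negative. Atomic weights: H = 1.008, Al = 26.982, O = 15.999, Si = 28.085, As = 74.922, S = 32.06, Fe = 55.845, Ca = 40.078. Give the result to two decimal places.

-22.74 percentage points

M(Ca₂Al₂Fe(SiO₄)(Si₂O₇)O(OH)) = 483.215 g/mol, so wt% Fe = 55.845/483.215 × 100 = 11.56%.
M(FeAsS) = 162.827 g/mol, so wt% Fe = 55.845/162.827 × 100 = 34.30%.
11.56 − 34.30 = -22.74 pp.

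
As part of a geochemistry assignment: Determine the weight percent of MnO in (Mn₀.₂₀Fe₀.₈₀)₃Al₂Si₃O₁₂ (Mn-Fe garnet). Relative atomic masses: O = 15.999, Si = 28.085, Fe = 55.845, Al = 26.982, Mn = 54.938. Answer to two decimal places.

8.56 wt%

Molar mass of (Mn₀.₂₀Fe₀.₈₀)₃Al₂Si₃O₁₂ = 0.60*54.938 + 2.40*55.845 + 2*26.982 + 3*28.085 + 12*15.999 = 497.198 g/mol.
Each formula unit contains 0.60 Mn, equivalent to 0.60/1 = 0.6000 mol MnO.
M(MnO) = 1×54.938 + 1×15.999 = 70.937 g/mol.
Mass of MnO per formula unit = 0.6000 × 70.937 = 42.562 g.
MnO wt% = 42.562 / 497.198 × 100 = 8.56%.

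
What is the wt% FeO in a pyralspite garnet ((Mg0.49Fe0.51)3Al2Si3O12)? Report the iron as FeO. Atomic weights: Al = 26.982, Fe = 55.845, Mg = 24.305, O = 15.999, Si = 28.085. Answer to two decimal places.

24.35 wt%

Molar mass of (Mg0.49Fe0.51)3Al2Si3O12 = 1.47·24.305 + 1.53·55.845 + 2·26.982 + 3·28.085 + 12·15.999 = 451.378 g/mol.
Each formula unit contains 1.53 Fe, equivalent to 1.53/1 = 1.5300 mol FeO.
M(FeO) = 1×55.845 + 1×15.999 = 71.844 g/mol.
Mass of FeO per formula unit = 1.5300 × 71.844 = 109.921 g.
FeO wt% = 109.921 / 451.378 × 100 = 24.35%.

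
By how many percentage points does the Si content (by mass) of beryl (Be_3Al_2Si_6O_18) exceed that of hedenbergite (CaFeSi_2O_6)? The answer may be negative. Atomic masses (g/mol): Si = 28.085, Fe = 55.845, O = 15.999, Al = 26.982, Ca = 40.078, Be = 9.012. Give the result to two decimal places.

First mineral: 168.510 g Si in 537.492 g formula = 31.35 wt% Si.
Second mineral: 56.170 g Si in 248.087 g formula = 22.64 wt% Si.
31.35% − 22.64% gives a difference of 8.71 percentage points.

8.71 percentage points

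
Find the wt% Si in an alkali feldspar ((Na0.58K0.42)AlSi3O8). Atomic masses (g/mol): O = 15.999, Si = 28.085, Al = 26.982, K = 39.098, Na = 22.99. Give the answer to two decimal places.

31.32 weight percent

M((Na0.58K0.42)AlSi3O8) = 268.984 g/mol.
Si contributes 3 × 28.085 = 84.255 g per mole.
84.255/268.984 = 0.3132 → 31.32%.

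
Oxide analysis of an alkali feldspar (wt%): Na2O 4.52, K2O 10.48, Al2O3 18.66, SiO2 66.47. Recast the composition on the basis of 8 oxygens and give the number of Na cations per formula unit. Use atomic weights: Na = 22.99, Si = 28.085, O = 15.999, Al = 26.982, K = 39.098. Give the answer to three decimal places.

0.396 Na apfu

4.52 wt% Na2O ÷ 61.979 g/mol = 0.07293 mol, giving 0.14586 Na and 0.07293 O.
10.48 wt% K2O ÷ 94.195 g/mol = 0.11126 mol, giving 0.22252 K and 0.11126 O.
18.66 wt% Al2O3 ÷ 101.961 g/mol = 0.18301 mol, giving 0.36602 Al and 0.54903 O.
66.47 wt% SiO2 ÷ 60.083 g/mol = 1.10630 mol, giving 1.10630 Si and 2.21260 O.
Oxygen sums to 2.94582; scaling by 8/2.94582 = 2.71571 puts the formula on 8 O.
Na: 0.14586 × 2.71571 = 0.396 atoms per formula unit.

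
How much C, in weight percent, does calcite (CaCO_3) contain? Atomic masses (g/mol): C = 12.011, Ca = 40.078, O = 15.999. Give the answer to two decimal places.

12.00 weight percent

Formula mass = 1×40.078 + 1×12.011 + 3×15.999 = 100.086 g/mol, of which 12.011 g is C.
So C makes up 12.011/100.086 = 0.1200 of the mass, i.e. 12.00%.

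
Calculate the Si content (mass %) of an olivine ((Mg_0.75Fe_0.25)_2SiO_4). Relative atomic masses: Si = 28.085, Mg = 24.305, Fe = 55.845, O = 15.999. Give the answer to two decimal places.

Formula mass = 1.50·24.305 + 0.50·55.845 + 1·28.085 + 4·15.999 = 156.461 g/mol, of which 28.085 g is Si.
So Si makes up 28.085/156.461 = 0.1795 of the mass, i.e. 17.95%.

17.95 mass %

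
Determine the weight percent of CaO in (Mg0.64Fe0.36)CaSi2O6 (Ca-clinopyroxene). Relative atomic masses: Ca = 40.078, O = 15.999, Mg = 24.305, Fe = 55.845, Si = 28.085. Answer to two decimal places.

Molar mass of (Mg0.64Fe0.36)CaSi2O6 = 0.64*24.305 + 0.36*55.845 + 1*40.078 + 2*28.085 + 6*15.999 = 227.901 g/mol.
Each formula unit contains 1 Ca, equivalent to 1/1 = 1.0000 mol CaO.
M(CaO) = 1×40.078 + 1×15.999 = 56.077 g/mol.
Mass of CaO per formula unit = 1.0000 × 56.077 = 56.077 g.
CaO wt% = 56.077 / 227.901 × 100 = 24.61%.

24.61 wt%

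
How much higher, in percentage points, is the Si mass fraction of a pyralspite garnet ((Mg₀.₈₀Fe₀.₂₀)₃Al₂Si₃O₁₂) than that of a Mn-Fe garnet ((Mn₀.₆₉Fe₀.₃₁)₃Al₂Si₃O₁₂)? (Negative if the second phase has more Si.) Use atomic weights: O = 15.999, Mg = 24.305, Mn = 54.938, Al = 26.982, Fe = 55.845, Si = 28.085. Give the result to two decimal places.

M((Mg₀.₈₀Fe₀.₂₀)₃Al₂Si₃O₁₂) = 422.046 g/mol, so wt% Si = 84.255/422.046 × 100 = 19.96%.
M((Mn₀.₆₉Fe₀.₃₁)₃Al₂Si₃O₁₂) = 495.865 g/mol, so wt% Si = 84.255/495.865 × 100 = 16.99%.
19.96 − 16.99 = 2.97 pp.

2.97 percentage points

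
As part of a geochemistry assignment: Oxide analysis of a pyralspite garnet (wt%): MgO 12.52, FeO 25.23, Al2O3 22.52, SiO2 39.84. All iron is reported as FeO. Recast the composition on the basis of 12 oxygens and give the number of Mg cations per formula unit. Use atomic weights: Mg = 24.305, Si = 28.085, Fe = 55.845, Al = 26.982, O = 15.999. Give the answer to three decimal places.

1.406 Mg apfu

12.52 wt% MgO ÷ 40.304 g/mol = 0.31064 mol, giving 0.31064 Mg and 0.31064 O.
25.23 wt% FeO ÷ 71.844 g/mol = 0.35118 mol, giving 0.35118 Fe and 0.35118 O.
22.52 wt% Al2O3 ÷ 101.961 g/mol = 0.22087 mol, giving 0.44174 Al and 0.66261 O.
39.84 wt% SiO2 ÷ 60.083 g/mol = 0.66308 mol, giving 0.66308 Si and 1.32616 O.
Oxygen sums to 2.65059; scaling by 12/2.65059 = 4.52729 puts the formula on 12 O.
Mg: 0.31064 × 4.52729 = 1.406 atoms per formula unit.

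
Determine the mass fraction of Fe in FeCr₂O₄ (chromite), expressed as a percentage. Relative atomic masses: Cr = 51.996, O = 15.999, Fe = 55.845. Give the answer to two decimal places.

24.95 mass %

Formula mass = 1*55.845 + 2*51.996 + 4*15.999 = 223.833 g/mol, of which 55.845 g is Fe.
So Fe makes up 55.845/223.833 = 0.2495 of the mass, i.e. 24.95%.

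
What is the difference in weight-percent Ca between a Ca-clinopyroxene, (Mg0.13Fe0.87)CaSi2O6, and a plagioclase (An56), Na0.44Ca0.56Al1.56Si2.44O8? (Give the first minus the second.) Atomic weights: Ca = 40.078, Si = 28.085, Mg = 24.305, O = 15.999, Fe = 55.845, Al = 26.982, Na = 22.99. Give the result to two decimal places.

M((Mg0.13Fe0.87)CaSi2O6) = 243.987 g/mol, so wt% Ca = 40.078/243.987 × 100 = 16.43%.
M(Na0.44Ca0.56Al1.56Si2.44O8) = 271.171 g/mol, so wt% Ca = 22.444/271.171 × 100 = 8.28%.
16.43 − 8.28 = 8.15 pp.

8.15 percentage points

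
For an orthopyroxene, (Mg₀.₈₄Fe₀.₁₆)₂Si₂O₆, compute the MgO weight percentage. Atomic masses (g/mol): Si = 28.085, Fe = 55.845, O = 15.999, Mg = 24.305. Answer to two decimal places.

Molar mass of (Mg₀.₈₄Fe₀.₁₆)₂Si₂O₆ = 1.68*24.305 + 0.32*55.845 + 2*28.085 + 6*15.999 = 210.867 g/mol.
Each formula unit contains 1.68 Mg, equivalent to 1.68/1 = 1.6800 mol MgO.
M(MgO) = 1×24.305 + 1×15.999 = 40.304 g/mol.
Mass of MgO per formula unit = 1.6800 × 40.304 = 67.711 g.
MgO wt% = 67.711 / 210.867 × 100 = 32.11%.

32.11 wt%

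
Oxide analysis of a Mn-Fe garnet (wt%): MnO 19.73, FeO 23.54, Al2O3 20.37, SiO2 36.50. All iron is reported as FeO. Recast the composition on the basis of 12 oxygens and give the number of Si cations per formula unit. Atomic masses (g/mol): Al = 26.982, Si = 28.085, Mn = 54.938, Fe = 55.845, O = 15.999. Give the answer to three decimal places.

3.012 Si apfu

MnO (M=70.937): mol = 0.27813; Mn = 0.27813, O = 0.27813.
FeO (M=71.844): mol = 0.32765; Fe = 0.32765, O = 0.32765.
Al2O3 (M=101.961): mol = 0.19978; Al = 0.39956, O = 0.59934.
SiO2 (M=60.083): mol = 0.60749; Si = 0.60749, O = 1.21498.
ΣO = 2.42010; factor = 12/ΣO = 4.95847.
Si apfu = 0.60749 × 4.95847 = 3.012.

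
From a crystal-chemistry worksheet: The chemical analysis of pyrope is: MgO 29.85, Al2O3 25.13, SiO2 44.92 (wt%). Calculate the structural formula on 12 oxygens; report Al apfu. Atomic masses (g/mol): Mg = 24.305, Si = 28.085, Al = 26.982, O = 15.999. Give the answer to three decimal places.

MgO: 29.85/40.304 = 0.74062 mol → 0.74062 mol Mg, 0.74062 mol O.
Al2O3: 25.13/101.961 = 0.24647 mol → 0.49294 mol Al, 0.73941 mol O.
SiO2: 44.92/60.083 = 0.74763 mol → 0.74763 mol Si, 1.49526 mol O.
Total oxygen = 2.97529 mol. Normalization factor = 12/2.97529 = 4.03322.
Al per 12 O = 0.49294 × 4.03322 = 1.988.

1.988 Al apfu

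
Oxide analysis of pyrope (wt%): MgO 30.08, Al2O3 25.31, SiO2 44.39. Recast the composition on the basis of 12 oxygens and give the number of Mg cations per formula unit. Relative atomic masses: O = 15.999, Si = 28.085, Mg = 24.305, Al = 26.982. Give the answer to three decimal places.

3.017 Mg apfu

MgO: 30.08/40.304 = 0.74633 mol → 0.74633 mol Mg, 0.74633 mol O.
Al2O3: 25.31/101.961 = 0.24823 mol → 0.49646 mol Al, 0.74469 mol O.
SiO2: 44.39/60.083 = 0.73881 mol → 0.73881 mol Si, 1.47762 mol O.
Total oxygen = 2.96864 mol. Normalization factor = 12/2.96864 = 4.04226.
Mg per 12 O = 0.74633 × 4.04226 = 3.017.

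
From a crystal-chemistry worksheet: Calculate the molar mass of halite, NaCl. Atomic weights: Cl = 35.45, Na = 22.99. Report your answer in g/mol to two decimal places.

Na: 1 × 22.99 = 22.9900
Cl: 1 × 35.45 = 35.4500
Summing the contributions gives the formula mass.

58.44 g/mol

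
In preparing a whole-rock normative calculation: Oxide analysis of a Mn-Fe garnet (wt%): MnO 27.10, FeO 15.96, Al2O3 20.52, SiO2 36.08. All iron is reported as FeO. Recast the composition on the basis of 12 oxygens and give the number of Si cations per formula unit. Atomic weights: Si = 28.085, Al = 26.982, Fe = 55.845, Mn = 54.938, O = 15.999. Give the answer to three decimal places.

2.991 Si apfu

MnO (M=70.937): mol = 0.38203; Mn = 0.38203, O = 0.38203.
FeO (M=71.844): mol = 0.22215; Fe = 0.22215, O = 0.22215.
Al2O3 (M=101.961): mol = 0.20125; Al = 0.40250, O = 0.60375.
SiO2 (M=60.083): mol = 0.60050; Si = 0.60050, O = 1.20100.
ΣO = 2.40893; factor = 12/ΣO = 4.98146.
Si apfu = 0.60050 × 4.98146 = 2.991.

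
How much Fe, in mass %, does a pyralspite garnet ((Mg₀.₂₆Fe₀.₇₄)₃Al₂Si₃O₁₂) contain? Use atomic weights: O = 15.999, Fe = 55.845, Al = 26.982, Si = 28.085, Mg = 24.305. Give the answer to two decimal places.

26.20 mass %

M((Mg₀.₂₆Fe₀.₇₄)₃Al₂Si₃O₁₂) = 473.141 g/mol.
Fe contributes 2.22 × 55.845 = 123.976 g per mole.
123.976/473.141 = 0.2620 → 26.20%.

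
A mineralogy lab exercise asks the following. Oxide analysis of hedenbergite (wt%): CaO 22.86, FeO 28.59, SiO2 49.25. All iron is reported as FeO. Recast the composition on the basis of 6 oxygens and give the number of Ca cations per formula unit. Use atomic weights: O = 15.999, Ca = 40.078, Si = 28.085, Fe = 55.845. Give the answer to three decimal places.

CaO: 22.86/56.077 = 0.40765 mol → 0.40765 mol Ca, 0.40765 mol O.
FeO: 28.59/71.844 = 0.39795 mol → 0.39795 mol Fe, 0.39795 mol O.
SiO2: 49.25/60.083 = 0.81970 mol → 0.81970 mol Si, 1.63940 mol O.
Total oxygen = 2.44500 mol. Normalization factor = 6/2.44500 = 2.45399.
Ca per 6 O = 0.40765 × 2.45399 = 1.000.

1.000 Ca apfu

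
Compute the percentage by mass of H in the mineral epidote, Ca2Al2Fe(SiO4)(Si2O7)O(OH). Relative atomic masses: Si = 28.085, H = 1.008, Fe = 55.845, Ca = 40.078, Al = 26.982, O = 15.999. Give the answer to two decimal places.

0.21 mass %

Molar mass of Ca2Al2Fe(SiO4)(Si2O7)O(OH): 2·40.078 + 2·26.982 + 1·55.845 + 3·28.085 + 13·15.999 + 1·1.008 = 483.215 g/mol.
Mass of H per formula unit: 1 × 1.008 = 1.008 g.
Weight fraction H = 1.008 / 483.215 = 0.0021.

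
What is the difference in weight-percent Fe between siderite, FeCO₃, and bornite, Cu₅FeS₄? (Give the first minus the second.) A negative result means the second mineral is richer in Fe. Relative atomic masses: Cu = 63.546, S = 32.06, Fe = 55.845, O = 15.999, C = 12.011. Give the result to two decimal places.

M(FeCO₃) = 115.853 g/mol, so wt% Fe = 55.845/115.853 × 100 = 48.20%.
M(Cu₅FeS₄) = 501.815 g/mol, so wt% Fe = 55.845/501.815 × 100 = 11.13%.
48.20 − 11.13 = 37.07 pp.

37.07 percentage points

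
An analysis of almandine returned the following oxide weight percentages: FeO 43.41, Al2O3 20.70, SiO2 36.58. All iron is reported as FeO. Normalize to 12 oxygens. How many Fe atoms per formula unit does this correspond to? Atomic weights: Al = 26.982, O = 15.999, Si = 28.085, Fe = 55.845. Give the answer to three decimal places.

2.983 Fe apfu

FeO: 43.41/71.844 = 0.60423 mol → 0.60423 mol Fe, 0.60423 mol O.
Al2O3: 20.70/101.961 = 0.20302 mol → 0.40604 mol Al, 0.60906 mol O.
SiO2: 36.58/60.083 = 0.60882 mol → 0.60882 mol Si, 1.21764 mol O.
Total oxygen = 2.43093 mol. Normalization factor = 12/2.43093 = 4.93638.
Fe per 12 O = 0.60423 × 4.93638 = 2.983.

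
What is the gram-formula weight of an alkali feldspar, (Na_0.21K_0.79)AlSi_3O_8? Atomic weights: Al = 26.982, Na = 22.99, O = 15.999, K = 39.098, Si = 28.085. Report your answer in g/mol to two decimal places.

274.94 g/mol

M = 0.21*22.99 + 0.79*39.098 + 1*26.982 + 3*28.085 + 8*15.999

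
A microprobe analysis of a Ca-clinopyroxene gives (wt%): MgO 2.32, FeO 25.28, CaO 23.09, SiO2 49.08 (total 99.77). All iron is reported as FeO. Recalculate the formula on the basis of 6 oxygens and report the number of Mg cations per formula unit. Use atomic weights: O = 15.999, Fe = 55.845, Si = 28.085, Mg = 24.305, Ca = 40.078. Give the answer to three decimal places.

MgO: 2.32/40.304 = 0.05756 mol → 0.05756 mol Mg, 0.05756 mol O.
FeO: 25.28/71.844 = 0.35187 mol → 0.35187 mol Fe, 0.35187 mol O.
CaO: 23.09/56.077 = 0.41176 mol → 0.41176 mol Ca, 0.41176 mol O.
SiO2: 49.08/60.083 = 0.81687 mol → 0.81687 mol Si, 1.63374 mol O.
Total oxygen = 2.45493 mol. Normalization factor = 6/2.45493 = 2.44406.
Mg per 6 O = 0.05756 × 2.44406 = 0.141.

0.141 Mg apfu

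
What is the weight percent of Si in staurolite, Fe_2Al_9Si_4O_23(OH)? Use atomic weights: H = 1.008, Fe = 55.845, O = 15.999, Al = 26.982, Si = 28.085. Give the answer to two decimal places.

Molar mass of Fe_2Al_9Si_4O_23(OH): 2×55.845 + 9×26.982 + 4×28.085 + 24×15.999 + 1×1.008 = 851.852 g/mol.
Mass of Si per formula unit: 4 × 28.085 = 112.340 g.
Weight fraction Si = 112.340 / 851.852 = 0.1319.

13.19 weight percent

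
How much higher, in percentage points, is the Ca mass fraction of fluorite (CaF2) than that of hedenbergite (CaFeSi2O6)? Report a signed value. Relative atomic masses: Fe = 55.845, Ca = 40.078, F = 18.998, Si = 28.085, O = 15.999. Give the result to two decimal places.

M(CaF2) = 78.074 g/mol, so wt% Ca = 40.078/78.074 × 100 = 51.33%.
M(CaFeSi2O6) = 248.087 g/mol, so wt% Ca = 40.078/248.087 × 100 = 16.15%.
51.33 − 16.15 = 35.18 pp.

35.18 percentage points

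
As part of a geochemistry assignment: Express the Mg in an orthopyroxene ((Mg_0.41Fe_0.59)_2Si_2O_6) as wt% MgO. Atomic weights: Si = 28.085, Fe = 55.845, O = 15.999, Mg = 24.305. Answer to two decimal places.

M((Mg_0.41Fe_0.59)_2Si_2O_6) = 237.991 g/mol; M(MgO) = 40.304 g/mol.
Moles MgO per formula unit = 0.82 Mg ÷ 1 = 0.8200.
MgO fraction = (0.8200 × 40.304) / 237.991 = 33.049/237.991 = 0.1389.

13.89 wt%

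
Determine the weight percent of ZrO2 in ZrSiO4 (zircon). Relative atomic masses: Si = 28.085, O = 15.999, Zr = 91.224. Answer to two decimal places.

Molar mass of ZrSiO4 = 1*91.224 + 1*28.085 + 4*15.999 = 183.305 g/mol.
Each formula unit contains 1 Zr, equivalent to 1/1 = 1.0000 mol ZrO2.
M(ZrO2) = 1×91.224 + 2×15.999 = 123.222 g/mol.
Mass of ZrO2 per formula unit = 1.0000 × 123.222 = 123.222 g.
ZrO2 wt% = 123.222 / 183.305 × 100 = 67.22%.

67.22 wt%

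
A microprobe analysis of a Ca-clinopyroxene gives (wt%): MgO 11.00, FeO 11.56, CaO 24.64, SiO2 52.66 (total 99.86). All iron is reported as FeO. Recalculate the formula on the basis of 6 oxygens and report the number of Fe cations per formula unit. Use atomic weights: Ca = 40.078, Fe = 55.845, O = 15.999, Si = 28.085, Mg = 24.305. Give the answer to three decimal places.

0.368 Fe apfu

MgO: 11.00/40.304 = 0.27293 mol → 0.27293 mol Mg, 0.27293 mol O.
FeO: 11.56/71.844 = 0.16090 mol → 0.16090 mol Fe, 0.16090 mol O.
CaO: 24.64/56.077 = 0.43940 mol → 0.43940 mol Ca, 0.43940 mol O.
SiO2: 52.66/60.083 = 0.87645 mol → 0.87645 mol Si, 1.75290 mol O.
Total oxygen = 2.62613 mol. Normalization factor = 6/2.62613 = 2.28473.
Fe per 6 O = 0.16090 × 2.28473 = 0.368.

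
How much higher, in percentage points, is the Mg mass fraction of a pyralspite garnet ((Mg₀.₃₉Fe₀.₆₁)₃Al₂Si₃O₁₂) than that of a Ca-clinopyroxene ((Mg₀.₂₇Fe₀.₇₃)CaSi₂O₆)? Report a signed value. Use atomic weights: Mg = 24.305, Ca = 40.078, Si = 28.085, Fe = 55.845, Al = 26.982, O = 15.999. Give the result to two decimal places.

First mineral: 28.437 g Mg in 460.840 g formula = 6.17 wt% Mg.
Second mineral: 6.562 g Mg in 239.571 g formula = 2.74 wt% Mg.
6.17% − 2.74% gives a difference of 3.43 percentage points.

3.43 percentage points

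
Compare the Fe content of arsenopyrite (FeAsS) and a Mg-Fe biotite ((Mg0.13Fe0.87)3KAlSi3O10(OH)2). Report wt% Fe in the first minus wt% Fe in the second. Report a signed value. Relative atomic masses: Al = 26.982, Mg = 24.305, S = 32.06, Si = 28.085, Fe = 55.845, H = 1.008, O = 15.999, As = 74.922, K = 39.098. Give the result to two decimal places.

M(FeAsS) = 162.827 g/mol, so wt% Fe = 55.845/162.827 × 100 = 34.30%.
M((Mg0.13Fe0.87)3KAlSi3O10(OH)2) = 499.573 g/mol, so wt% Fe = 145.755/499.573 × 100 = 29.18%.
34.30 − 29.18 = 5.12 pp.

5.12 percentage points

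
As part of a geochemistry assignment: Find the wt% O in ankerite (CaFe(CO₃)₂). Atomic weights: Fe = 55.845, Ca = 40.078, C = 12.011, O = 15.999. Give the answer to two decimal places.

44.45 wt%

M(CaFe(CO₃)₂) = 215.939 g/mol.
O contributes 6 × 15.999 = 95.994 g per mole.
95.994/215.939 = 0.4445 → 44.45%.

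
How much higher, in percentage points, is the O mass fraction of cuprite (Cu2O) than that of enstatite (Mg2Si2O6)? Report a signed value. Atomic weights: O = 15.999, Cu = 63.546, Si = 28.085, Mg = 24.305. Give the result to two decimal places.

-36.63 percentage points

O in Cu2O: molar mass 143.091 g/mol; 1×15.999 = 15.999 g → 11.18 wt%.
O in Mg2Si2O6: molar mass 200.774 g/mol; 6×15.999 = 95.994 g → 47.81 wt%.
Difference = 11.18 − 47.81 = -36.63 percentage points.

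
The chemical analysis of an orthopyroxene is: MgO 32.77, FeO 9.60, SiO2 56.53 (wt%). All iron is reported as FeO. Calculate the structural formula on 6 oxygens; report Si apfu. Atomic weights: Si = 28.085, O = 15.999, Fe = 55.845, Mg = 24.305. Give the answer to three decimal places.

1.996 Si apfu

MgO (M=40.304): mol = 0.81307; Mg = 0.81307, O = 0.81307.
FeO (M=71.844): mol = 0.13362; Fe = 0.13362, O = 0.13362.
SiO2 (M=60.083): mol = 0.94087; Si = 0.94087, O = 1.88174.
ΣO = 2.82843; factor = 6/ΣO = 2.12132.
Si apfu = 0.94087 × 2.12132 = 1.996.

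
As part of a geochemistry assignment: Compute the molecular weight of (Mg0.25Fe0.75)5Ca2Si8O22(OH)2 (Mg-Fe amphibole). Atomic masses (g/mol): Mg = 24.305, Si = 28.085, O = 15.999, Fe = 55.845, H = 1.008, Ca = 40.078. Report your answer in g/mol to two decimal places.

930.63 g/mol

M = 1.25×24.305 + 3.75×55.845 + 2×40.078 + 8×28.085 + 24×15.999 + 2×1.008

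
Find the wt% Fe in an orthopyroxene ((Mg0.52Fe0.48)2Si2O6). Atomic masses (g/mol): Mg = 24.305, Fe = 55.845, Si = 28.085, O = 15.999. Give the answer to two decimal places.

Molar mass of (Mg0.52Fe0.48)2Si2O6: 1.04×24.305 + 0.96×55.845 + 2×28.085 + 6×15.999 = 231.052 g/mol.
Mass of Fe per formula unit: 0.96 × 55.845 = 53.611 g.
Weight fraction Fe = 53.611 / 231.052 = 0.2320.

23.20 mass %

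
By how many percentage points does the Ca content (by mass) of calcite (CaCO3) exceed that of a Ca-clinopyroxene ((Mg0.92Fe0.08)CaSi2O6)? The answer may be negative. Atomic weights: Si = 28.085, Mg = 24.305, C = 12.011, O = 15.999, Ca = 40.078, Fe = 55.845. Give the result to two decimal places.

21.75 percentage points

M(CaCO3) = 100.086 g/mol, so wt% Ca = 40.078/100.086 × 100 = 40.04%.
M((Mg0.92Fe0.08)CaSi2O6) = 219.070 g/mol, so wt% Ca = 40.078/219.070 × 100 = 18.29%.
40.04 − 18.29 = 21.75 pp.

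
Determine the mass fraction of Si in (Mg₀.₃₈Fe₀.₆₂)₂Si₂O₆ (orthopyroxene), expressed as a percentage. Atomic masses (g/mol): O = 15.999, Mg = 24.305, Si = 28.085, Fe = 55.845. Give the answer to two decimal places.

23.42 wt%

Formula mass = 0.76·24.305 + 1.24·55.845 + 2·28.085 + 6·15.999 = 239.884 g/mol, of which 56.170 g is Si.
So Si makes up 56.170/239.884 = 0.2342 of the mass, i.e. 23.42%.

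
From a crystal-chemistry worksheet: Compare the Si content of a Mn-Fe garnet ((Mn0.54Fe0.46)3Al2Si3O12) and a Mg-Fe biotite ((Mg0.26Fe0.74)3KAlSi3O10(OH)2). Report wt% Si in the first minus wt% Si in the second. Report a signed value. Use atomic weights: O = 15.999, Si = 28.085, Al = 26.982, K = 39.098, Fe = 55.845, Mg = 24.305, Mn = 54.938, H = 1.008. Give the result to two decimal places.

-0.31 percentage points

First mineral: 84.255 g Si in 496.273 g formula = 16.98 wt% Si.
Second mineral: 84.255 g Si in 487.273 g formula = 17.29 wt% Si.
16.98% − 17.29% gives a difference of -0.31 percentage points.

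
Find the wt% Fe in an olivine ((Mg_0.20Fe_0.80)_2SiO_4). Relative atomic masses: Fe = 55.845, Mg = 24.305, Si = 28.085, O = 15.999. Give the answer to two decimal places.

Formula mass = 0.40×24.305 + 1.60×55.845 + 1×28.085 + 4×15.999 = 191.155 g/mol, of which 89.352 g is Fe.
So Fe makes up 89.352/191.155 = 0.4674 of the mass, i.e. 46.74%.

46.74 weight percent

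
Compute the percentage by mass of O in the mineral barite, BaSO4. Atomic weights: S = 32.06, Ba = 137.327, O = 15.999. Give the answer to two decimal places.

M(BaSO4) = 233.383 g/mol.
O contributes 4 × 15.999 = 63.996 g per mole.
63.996/233.383 = 0.2742 → 27.42%.

27.42 wt%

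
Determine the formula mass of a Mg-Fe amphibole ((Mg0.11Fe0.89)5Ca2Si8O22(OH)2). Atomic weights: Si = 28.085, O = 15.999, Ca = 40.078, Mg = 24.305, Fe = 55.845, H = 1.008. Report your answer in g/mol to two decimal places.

M = 0.55·24.305 + 4.45·55.845 + 2·40.078 + 8·28.085 + 24·15.999 + 2·1.008

952.71 g/mol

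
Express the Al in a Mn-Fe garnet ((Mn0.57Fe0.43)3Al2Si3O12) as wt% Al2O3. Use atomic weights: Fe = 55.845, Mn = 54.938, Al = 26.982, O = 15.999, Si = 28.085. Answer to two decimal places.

M((Mn0.57Fe0.43)3Al2Si3O12) = 496.191 g/mol; M(Al2O3) = 101.961 g/mol.
Moles Al2O3 per formula unit = 2 Al ÷ 2 = 1.0000.
Al2O3 fraction = (1.0000 × 101.961) / 496.191 = 101.961/496.191 = 0.2055.

20.55 wt%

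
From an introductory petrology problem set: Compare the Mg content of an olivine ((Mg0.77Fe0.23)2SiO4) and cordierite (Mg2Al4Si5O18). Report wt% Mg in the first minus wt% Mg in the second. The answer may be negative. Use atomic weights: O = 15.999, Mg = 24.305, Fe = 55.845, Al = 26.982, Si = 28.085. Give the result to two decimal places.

Mg in (Mg0.77Fe0.23)2SiO4: molar mass 155.199 g/mol; 1.54×24.305 = 37.430 g → 24.12 wt%.
Mg in Mg2Al4Si5O18: molar mass 584.945 g/mol; 2×24.305 = 48.610 g → 8.31 wt%.
Difference = 24.12 − 8.31 = 15.81 percentage points.

15.81 percentage points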